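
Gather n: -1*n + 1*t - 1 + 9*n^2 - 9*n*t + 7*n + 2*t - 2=9*n^2 + n*(6 - 9*t) + 3*t - 3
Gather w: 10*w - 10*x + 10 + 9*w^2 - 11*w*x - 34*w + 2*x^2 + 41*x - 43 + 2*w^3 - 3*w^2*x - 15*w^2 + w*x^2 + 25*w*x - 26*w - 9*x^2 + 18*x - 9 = 2*w^3 + w^2*(-3*x - 6) + w*(x^2 + 14*x - 50) - 7*x^2 + 49*x - 42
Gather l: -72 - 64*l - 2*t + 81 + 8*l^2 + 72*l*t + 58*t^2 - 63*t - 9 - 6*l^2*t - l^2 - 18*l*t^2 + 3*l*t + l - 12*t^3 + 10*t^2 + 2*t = l^2*(7 - 6*t) + l*(-18*t^2 + 75*t - 63) - 12*t^3 + 68*t^2 - 63*t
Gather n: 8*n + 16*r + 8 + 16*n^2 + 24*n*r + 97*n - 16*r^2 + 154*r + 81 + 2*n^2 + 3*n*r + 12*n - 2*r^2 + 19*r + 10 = 18*n^2 + n*(27*r + 117) - 18*r^2 + 189*r + 99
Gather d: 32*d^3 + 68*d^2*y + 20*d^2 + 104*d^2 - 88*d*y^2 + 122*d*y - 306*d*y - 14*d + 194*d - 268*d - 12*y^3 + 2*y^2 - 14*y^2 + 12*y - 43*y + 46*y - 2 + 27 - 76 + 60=32*d^3 + d^2*(68*y + 124) + d*(-88*y^2 - 184*y - 88) - 12*y^3 - 12*y^2 + 15*y + 9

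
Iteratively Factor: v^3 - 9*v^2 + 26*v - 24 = (v - 2)*(v^2 - 7*v + 12) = (v - 3)*(v - 2)*(v - 4)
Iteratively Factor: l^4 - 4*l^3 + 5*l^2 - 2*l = (l)*(l^3 - 4*l^2 + 5*l - 2) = l*(l - 1)*(l^2 - 3*l + 2) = l*(l - 2)*(l - 1)*(l - 1)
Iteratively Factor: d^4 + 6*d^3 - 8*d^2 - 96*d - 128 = (d + 4)*(d^3 + 2*d^2 - 16*d - 32) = (d + 2)*(d + 4)*(d^2 - 16) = (d - 4)*(d + 2)*(d + 4)*(d + 4)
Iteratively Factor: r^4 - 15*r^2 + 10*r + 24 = (r - 2)*(r^3 + 2*r^2 - 11*r - 12) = (r - 2)*(r + 1)*(r^2 + r - 12) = (r - 2)*(r + 1)*(r + 4)*(r - 3)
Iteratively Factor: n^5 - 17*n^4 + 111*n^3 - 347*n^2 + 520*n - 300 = (n - 5)*(n^4 - 12*n^3 + 51*n^2 - 92*n + 60) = (n - 5)*(n - 3)*(n^3 - 9*n^2 + 24*n - 20) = (n - 5)^2*(n - 3)*(n^2 - 4*n + 4) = (n - 5)^2*(n - 3)*(n - 2)*(n - 2)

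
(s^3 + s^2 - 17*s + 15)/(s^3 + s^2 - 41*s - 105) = (s^2 - 4*s + 3)/(s^2 - 4*s - 21)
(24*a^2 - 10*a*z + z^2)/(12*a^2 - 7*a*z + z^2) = (-6*a + z)/(-3*a + z)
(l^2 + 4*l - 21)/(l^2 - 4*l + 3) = (l + 7)/(l - 1)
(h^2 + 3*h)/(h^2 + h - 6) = h/(h - 2)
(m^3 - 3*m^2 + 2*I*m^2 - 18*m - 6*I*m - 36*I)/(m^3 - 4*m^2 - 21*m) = (m^2 + 2*m*(-3 + I) - 12*I)/(m*(m - 7))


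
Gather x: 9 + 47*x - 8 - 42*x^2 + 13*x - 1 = -42*x^2 + 60*x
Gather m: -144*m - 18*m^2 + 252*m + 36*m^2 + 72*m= 18*m^2 + 180*m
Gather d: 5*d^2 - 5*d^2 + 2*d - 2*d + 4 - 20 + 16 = 0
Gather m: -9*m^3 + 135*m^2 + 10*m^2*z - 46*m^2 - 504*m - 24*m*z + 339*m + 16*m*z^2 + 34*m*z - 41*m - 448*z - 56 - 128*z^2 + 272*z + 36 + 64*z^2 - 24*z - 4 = -9*m^3 + m^2*(10*z + 89) + m*(16*z^2 + 10*z - 206) - 64*z^2 - 200*z - 24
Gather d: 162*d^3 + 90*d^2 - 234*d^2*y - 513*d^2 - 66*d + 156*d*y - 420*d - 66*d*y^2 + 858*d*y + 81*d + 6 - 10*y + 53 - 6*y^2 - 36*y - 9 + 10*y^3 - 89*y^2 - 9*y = 162*d^3 + d^2*(-234*y - 423) + d*(-66*y^2 + 1014*y - 405) + 10*y^3 - 95*y^2 - 55*y + 50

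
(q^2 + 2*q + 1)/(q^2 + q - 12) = (q^2 + 2*q + 1)/(q^2 + q - 12)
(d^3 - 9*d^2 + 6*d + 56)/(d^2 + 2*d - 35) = (d^3 - 9*d^2 + 6*d + 56)/(d^2 + 2*d - 35)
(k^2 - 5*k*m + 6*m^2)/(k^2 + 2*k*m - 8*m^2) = (k - 3*m)/(k + 4*m)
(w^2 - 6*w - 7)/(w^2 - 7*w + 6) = (w^2 - 6*w - 7)/(w^2 - 7*w + 6)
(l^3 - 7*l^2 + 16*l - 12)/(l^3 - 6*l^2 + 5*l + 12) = (l^2 - 4*l + 4)/(l^2 - 3*l - 4)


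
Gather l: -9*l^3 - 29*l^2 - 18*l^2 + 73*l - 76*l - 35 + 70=-9*l^3 - 47*l^2 - 3*l + 35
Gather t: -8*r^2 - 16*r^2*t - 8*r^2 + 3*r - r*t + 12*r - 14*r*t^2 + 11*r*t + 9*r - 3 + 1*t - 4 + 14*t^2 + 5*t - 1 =-16*r^2 + 24*r + t^2*(14 - 14*r) + t*(-16*r^2 + 10*r + 6) - 8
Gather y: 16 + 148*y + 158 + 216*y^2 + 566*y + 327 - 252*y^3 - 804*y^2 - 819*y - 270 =-252*y^3 - 588*y^2 - 105*y + 231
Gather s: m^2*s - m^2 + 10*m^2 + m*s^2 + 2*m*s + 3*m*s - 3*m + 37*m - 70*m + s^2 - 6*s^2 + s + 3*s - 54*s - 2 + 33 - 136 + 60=9*m^2 - 36*m + s^2*(m - 5) + s*(m^2 + 5*m - 50) - 45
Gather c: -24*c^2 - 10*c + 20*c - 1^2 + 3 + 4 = -24*c^2 + 10*c + 6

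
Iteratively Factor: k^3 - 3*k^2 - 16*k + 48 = (k - 3)*(k^2 - 16) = (k - 3)*(k + 4)*(k - 4)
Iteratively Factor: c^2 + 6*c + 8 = (c + 2)*(c + 4)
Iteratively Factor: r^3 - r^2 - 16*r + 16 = (r - 1)*(r^2 - 16) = (r - 4)*(r - 1)*(r + 4)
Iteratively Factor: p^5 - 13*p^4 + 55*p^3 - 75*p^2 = (p - 3)*(p^4 - 10*p^3 + 25*p^2) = (p - 5)*(p - 3)*(p^3 - 5*p^2) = p*(p - 5)*(p - 3)*(p^2 - 5*p) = p^2*(p - 5)*(p - 3)*(p - 5)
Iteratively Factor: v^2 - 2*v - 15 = (v + 3)*(v - 5)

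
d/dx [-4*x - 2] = -4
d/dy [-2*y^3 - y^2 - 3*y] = -6*y^2 - 2*y - 3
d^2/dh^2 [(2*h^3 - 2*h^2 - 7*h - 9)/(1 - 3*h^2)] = 2*(57*h^3 + 261*h^2 + 57*h + 29)/(27*h^6 - 27*h^4 + 9*h^2 - 1)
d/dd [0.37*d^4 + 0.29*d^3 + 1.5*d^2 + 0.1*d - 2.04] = 1.48*d^3 + 0.87*d^2 + 3.0*d + 0.1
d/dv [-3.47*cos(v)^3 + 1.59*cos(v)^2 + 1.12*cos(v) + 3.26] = (10.41*cos(v)^2 - 3.18*cos(v) - 1.12)*sin(v)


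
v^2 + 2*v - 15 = (v - 3)*(v + 5)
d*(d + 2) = d^2 + 2*d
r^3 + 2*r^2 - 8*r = r*(r - 2)*(r + 4)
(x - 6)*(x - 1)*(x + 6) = x^3 - x^2 - 36*x + 36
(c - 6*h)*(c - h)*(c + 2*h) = c^3 - 5*c^2*h - 8*c*h^2 + 12*h^3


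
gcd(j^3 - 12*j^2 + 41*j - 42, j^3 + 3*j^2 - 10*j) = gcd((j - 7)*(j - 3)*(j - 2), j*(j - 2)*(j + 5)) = j - 2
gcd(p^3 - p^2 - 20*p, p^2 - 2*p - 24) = p + 4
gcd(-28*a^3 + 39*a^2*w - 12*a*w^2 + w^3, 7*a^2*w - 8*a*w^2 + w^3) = 7*a^2 - 8*a*w + w^2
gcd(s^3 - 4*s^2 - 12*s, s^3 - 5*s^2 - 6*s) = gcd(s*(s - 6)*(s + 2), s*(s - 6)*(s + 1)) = s^2 - 6*s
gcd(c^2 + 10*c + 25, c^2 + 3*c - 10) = c + 5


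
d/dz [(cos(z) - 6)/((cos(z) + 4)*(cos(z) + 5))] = (cos(z)^2 - 12*cos(z) - 74)*sin(z)/((cos(z) + 4)^2*(cos(z) + 5)^2)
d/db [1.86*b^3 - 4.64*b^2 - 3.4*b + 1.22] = 5.58*b^2 - 9.28*b - 3.4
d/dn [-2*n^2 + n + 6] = 1 - 4*n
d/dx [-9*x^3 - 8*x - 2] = -27*x^2 - 8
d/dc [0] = 0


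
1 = 1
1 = 1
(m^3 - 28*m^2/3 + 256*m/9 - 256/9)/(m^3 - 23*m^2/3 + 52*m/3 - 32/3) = (m - 8/3)/(m - 1)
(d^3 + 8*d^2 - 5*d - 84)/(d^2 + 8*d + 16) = (d^2 + 4*d - 21)/(d + 4)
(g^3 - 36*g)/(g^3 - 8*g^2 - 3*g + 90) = g*(g + 6)/(g^2 - 2*g - 15)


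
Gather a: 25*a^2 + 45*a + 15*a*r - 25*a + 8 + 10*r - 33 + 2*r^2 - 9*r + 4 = 25*a^2 + a*(15*r + 20) + 2*r^2 + r - 21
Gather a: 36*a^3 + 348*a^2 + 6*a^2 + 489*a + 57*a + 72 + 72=36*a^3 + 354*a^2 + 546*a + 144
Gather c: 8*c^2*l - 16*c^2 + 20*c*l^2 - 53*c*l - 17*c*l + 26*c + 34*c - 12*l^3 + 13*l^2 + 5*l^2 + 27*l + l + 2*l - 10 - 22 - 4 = c^2*(8*l - 16) + c*(20*l^2 - 70*l + 60) - 12*l^3 + 18*l^2 + 30*l - 36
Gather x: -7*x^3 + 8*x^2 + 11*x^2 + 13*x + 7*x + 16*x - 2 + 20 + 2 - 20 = -7*x^3 + 19*x^2 + 36*x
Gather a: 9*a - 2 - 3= 9*a - 5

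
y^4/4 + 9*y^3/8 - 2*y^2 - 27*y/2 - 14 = (y/4 + 1)*(y - 7/2)*(y + 2)^2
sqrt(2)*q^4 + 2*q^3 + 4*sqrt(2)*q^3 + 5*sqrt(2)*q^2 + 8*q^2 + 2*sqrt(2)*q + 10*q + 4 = (q + 1)*(q + 2)*(q + sqrt(2))*(sqrt(2)*q + sqrt(2))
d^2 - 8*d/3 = d*(d - 8/3)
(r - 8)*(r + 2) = r^2 - 6*r - 16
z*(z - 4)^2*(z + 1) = z^4 - 7*z^3 + 8*z^2 + 16*z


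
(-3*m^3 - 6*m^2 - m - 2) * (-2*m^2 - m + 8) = 6*m^5 + 15*m^4 - 16*m^3 - 43*m^2 - 6*m - 16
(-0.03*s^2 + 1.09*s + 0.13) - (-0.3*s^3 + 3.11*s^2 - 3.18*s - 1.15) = 0.3*s^3 - 3.14*s^2 + 4.27*s + 1.28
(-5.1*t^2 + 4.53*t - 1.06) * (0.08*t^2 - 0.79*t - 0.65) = -0.408*t^4 + 4.3914*t^3 - 0.3485*t^2 - 2.1071*t + 0.689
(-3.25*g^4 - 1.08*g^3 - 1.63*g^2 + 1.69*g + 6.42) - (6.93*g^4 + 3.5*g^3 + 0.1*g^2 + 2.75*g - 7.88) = -10.18*g^4 - 4.58*g^3 - 1.73*g^2 - 1.06*g + 14.3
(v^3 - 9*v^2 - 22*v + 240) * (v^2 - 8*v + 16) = v^5 - 17*v^4 + 66*v^3 + 272*v^2 - 2272*v + 3840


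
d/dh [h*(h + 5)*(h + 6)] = 3*h^2 + 22*h + 30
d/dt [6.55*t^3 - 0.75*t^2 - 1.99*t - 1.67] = 19.65*t^2 - 1.5*t - 1.99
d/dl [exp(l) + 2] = exp(l)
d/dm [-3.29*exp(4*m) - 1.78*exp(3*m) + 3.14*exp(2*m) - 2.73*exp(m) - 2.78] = (-13.16*exp(3*m) - 5.34*exp(2*m) + 6.28*exp(m) - 2.73)*exp(m)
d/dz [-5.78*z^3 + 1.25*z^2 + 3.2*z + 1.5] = -17.34*z^2 + 2.5*z + 3.2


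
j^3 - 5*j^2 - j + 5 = (j - 5)*(j - 1)*(j + 1)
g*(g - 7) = g^2 - 7*g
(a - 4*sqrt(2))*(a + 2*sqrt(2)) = a^2 - 2*sqrt(2)*a - 16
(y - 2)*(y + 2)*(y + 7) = y^3 + 7*y^2 - 4*y - 28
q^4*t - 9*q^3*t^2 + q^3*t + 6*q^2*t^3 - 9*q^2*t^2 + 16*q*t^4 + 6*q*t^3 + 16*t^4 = (q - 8*t)*(q - 2*t)*(q + t)*(q*t + t)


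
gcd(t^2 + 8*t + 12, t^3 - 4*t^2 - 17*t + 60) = 1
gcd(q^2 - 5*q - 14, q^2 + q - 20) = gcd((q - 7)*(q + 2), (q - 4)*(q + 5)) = 1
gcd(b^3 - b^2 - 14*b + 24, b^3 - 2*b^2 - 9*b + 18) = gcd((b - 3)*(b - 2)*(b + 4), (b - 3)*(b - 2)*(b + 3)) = b^2 - 5*b + 6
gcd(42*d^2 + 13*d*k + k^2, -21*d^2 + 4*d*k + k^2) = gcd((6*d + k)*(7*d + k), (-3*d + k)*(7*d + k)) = 7*d + k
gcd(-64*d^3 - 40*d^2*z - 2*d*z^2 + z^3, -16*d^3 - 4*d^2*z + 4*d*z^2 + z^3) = 8*d^2 + 6*d*z + z^2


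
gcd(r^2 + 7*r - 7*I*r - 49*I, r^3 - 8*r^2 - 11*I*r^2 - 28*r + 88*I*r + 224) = r - 7*I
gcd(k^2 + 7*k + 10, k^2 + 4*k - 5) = k + 5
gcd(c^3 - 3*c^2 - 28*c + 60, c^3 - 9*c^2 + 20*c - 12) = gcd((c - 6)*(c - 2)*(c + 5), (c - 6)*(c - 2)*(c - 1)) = c^2 - 8*c + 12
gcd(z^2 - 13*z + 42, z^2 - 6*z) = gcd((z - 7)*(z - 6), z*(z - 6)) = z - 6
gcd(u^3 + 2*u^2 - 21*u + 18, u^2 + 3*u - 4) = u - 1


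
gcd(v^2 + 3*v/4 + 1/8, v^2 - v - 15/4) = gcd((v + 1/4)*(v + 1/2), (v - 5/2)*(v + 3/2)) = 1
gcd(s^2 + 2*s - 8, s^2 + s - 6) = s - 2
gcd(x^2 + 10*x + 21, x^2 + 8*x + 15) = x + 3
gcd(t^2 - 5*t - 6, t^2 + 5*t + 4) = t + 1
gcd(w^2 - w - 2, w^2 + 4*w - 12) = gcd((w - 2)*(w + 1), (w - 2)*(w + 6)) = w - 2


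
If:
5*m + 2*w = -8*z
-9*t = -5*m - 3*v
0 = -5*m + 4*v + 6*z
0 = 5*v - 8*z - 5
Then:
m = 62*z/25 + 4/5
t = 86*z/45 + 7/9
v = 8*z/5 + 1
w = -51*z/5 - 2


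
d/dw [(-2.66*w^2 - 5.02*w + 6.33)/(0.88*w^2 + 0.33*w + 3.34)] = (3.5398*w^2 - 28.9096*w - 18.8557)/(0.7744*w^4 + 0.5808*w^3 + 5.9873*w^2 + 2.2044*w + 11.1556)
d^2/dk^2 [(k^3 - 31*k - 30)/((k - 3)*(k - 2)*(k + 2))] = 6*(k^6 - 27*k^5 + 9*k^4 + 123*k^3 + 546*k^2 - 972*k - 1016)/(k^9 - 9*k^8 + 15*k^7 + 81*k^6 - 276*k^5 - 108*k^4 + 1232*k^3 - 720*k^2 - 1728*k + 1728)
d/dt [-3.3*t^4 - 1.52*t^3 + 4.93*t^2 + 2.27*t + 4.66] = -13.2*t^3 - 4.56*t^2 + 9.86*t + 2.27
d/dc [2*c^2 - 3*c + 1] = 4*c - 3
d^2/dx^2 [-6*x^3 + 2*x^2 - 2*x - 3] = 4 - 36*x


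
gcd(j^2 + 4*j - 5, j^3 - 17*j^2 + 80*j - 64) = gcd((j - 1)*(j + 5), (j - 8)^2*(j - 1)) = j - 1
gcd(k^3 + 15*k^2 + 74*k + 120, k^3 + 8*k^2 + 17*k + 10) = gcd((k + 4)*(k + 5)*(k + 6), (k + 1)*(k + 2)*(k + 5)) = k + 5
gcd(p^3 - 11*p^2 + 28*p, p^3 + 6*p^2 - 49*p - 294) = p - 7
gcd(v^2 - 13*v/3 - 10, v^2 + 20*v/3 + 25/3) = v + 5/3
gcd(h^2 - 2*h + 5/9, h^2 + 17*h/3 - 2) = h - 1/3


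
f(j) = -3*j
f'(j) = -3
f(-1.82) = 5.46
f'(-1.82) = -3.00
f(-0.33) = 0.99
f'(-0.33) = -3.00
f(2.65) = -7.95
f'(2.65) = -3.00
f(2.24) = -6.72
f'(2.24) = -3.00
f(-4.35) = 13.05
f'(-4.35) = -3.00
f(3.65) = -10.95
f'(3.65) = -3.00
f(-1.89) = 5.67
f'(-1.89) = -3.00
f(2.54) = -7.62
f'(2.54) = -3.00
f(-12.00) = 36.00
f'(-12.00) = -3.00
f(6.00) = -18.00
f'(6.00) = -3.00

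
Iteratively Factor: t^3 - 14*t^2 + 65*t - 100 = (t - 5)*(t^2 - 9*t + 20) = (t - 5)*(t - 4)*(t - 5)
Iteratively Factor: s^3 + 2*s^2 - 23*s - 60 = (s + 3)*(s^2 - s - 20) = (s - 5)*(s + 3)*(s + 4)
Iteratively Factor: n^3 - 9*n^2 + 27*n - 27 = (n - 3)*(n^2 - 6*n + 9) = (n - 3)^2*(n - 3)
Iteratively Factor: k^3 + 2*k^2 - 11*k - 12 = (k - 3)*(k^2 + 5*k + 4) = (k - 3)*(k + 4)*(k + 1)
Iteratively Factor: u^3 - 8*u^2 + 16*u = (u)*(u^2 - 8*u + 16) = u*(u - 4)*(u - 4)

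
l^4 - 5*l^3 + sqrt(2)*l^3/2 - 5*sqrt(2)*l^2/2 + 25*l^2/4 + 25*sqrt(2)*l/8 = l*(l - 5/2)^2*(l + sqrt(2)/2)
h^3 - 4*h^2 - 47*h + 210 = (h - 6)*(h - 5)*(h + 7)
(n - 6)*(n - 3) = n^2 - 9*n + 18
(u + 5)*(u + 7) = u^2 + 12*u + 35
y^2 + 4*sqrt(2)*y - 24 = (y - 2*sqrt(2))*(y + 6*sqrt(2))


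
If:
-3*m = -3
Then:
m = 1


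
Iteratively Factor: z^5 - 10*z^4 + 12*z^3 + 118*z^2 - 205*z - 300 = (z - 5)*(z^4 - 5*z^3 - 13*z^2 + 53*z + 60) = (z - 5)^2*(z^3 - 13*z - 12) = (z - 5)^2*(z + 1)*(z^2 - z - 12) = (z - 5)^2*(z - 4)*(z + 1)*(z + 3)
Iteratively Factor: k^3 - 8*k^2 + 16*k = (k)*(k^2 - 8*k + 16) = k*(k - 4)*(k - 4)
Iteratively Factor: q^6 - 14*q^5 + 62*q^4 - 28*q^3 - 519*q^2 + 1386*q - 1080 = (q - 2)*(q^5 - 12*q^4 + 38*q^3 + 48*q^2 - 423*q + 540) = (q - 2)*(q + 3)*(q^4 - 15*q^3 + 83*q^2 - 201*q + 180) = (q - 3)*(q - 2)*(q + 3)*(q^3 - 12*q^2 + 47*q - 60) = (q - 3)^2*(q - 2)*(q + 3)*(q^2 - 9*q + 20) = (q - 4)*(q - 3)^2*(q - 2)*(q + 3)*(q - 5)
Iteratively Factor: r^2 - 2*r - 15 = (r + 3)*(r - 5)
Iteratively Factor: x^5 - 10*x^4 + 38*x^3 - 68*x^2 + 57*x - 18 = (x - 1)*(x^4 - 9*x^3 + 29*x^2 - 39*x + 18) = (x - 2)*(x - 1)*(x^3 - 7*x^2 + 15*x - 9) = (x - 2)*(x - 1)^2*(x^2 - 6*x + 9) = (x - 3)*(x - 2)*(x - 1)^2*(x - 3)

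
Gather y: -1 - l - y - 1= -l - y - 2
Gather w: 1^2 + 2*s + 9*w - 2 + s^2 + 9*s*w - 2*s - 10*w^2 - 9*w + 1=s^2 + 9*s*w - 10*w^2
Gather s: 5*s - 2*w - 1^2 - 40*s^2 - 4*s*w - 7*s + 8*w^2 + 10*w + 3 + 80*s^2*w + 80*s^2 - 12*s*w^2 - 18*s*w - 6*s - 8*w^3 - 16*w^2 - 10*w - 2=s^2*(80*w + 40) + s*(-12*w^2 - 22*w - 8) - 8*w^3 - 8*w^2 - 2*w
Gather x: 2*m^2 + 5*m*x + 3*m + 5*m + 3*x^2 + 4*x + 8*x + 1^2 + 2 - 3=2*m^2 + 8*m + 3*x^2 + x*(5*m + 12)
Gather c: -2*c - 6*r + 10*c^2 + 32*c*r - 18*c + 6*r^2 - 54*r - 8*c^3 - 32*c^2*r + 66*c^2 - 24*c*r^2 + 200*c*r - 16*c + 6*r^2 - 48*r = -8*c^3 + c^2*(76 - 32*r) + c*(-24*r^2 + 232*r - 36) + 12*r^2 - 108*r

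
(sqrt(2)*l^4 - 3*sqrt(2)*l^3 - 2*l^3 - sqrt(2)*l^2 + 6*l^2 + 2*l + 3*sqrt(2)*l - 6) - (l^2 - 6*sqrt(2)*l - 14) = sqrt(2)*l^4 - 3*sqrt(2)*l^3 - 2*l^3 - sqrt(2)*l^2 + 5*l^2 + 2*l + 9*sqrt(2)*l + 8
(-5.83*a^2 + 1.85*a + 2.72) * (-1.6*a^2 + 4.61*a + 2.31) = 9.328*a^4 - 29.8363*a^3 - 9.2908*a^2 + 16.8127*a + 6.2832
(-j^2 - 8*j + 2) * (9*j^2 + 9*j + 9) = -9*j^4 - 81*j^3 - 63*j^2 - 54*j + 18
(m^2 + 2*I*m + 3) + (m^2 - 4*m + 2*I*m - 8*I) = 2*m^2 - 4*m + 4*I*m + 3 - 8*I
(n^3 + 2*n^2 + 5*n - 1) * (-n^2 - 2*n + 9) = -n^5 - 4*n^4 + 9*n^2 + 47*n - 9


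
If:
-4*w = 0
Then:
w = 0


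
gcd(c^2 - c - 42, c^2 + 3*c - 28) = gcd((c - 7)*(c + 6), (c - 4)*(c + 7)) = 1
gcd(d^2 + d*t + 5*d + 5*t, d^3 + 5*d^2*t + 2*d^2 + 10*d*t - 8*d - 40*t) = 1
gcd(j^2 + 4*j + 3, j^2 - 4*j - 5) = j + 1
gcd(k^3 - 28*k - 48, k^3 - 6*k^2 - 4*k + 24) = k^2 - 4*k - 12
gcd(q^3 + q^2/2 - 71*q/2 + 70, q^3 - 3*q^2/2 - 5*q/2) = q - 5/2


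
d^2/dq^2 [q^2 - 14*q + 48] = 2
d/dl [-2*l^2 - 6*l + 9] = -4*l - 6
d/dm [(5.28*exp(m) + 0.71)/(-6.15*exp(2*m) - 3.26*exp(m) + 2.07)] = (32.472*exp(2*m) + 8.733*exp(m) + 13.2442)*exp(m)/(37.8225*exp(4*m) + 40.098*exp(3*m) - 14.8334*exp(2*m) - 13.4964*exp(m) + 4.2849)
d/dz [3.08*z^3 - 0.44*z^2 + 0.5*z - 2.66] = 9.24*z^2 - 0.88*z + 0.5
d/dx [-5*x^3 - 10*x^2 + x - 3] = -15*x^2 - 20*x + 1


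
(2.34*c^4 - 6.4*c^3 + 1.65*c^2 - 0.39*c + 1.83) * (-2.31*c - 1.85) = -5.4054*c^5 + 10.455*c^4 + 8.0285*c^3 - 2.1516*c^2 - 3.5058*c - 3.3855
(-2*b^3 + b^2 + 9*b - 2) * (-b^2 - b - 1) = 2*b^5 + b^4 - 8*b^3 - 8*b^2 - 7*b + 2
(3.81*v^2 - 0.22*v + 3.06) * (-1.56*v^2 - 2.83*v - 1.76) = -5.9436*v^4 - 10.4391*v^3 - 10.8566*v^2 - 8.2726*v - 5.3856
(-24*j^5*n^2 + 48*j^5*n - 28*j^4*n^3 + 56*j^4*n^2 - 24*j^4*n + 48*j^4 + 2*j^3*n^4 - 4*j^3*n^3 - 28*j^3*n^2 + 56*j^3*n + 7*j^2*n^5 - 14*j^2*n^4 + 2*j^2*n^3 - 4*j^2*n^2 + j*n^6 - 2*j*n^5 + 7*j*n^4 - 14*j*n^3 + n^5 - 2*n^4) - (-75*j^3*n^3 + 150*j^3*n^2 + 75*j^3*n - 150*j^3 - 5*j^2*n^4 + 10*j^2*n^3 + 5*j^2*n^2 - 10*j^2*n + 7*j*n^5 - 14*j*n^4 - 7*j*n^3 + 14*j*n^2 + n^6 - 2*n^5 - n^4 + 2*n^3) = -24*j^5*n^2 + 48*j^5*n - 28*j^4*n^3 + 56*j^4*n^2 - 24*j^4*n + 48*j^4 + 2*j^3*n^4 + 71*j^3*n^3 - 178*j^3*n^2 - 19*j^3*n + 150*j^3 + 7*j^2*n^5 - 9*j^2*n^4 - 8*j^2*n^3 - 9*j^2*n^2 + 10*j^2*n + j*n^6 - 9*j*n^5 + 21*j*n^4 - 7*j*n^3 - 14*j*n^2 - n^6 + 3*n^5 - n^4 - 2*n^3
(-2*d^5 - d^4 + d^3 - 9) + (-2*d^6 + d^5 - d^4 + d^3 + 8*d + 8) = -2*d^6 - d^5 - 2*d^4 + 2*d^3 + 8*d - 1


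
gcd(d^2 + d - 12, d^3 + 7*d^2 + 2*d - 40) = d + 4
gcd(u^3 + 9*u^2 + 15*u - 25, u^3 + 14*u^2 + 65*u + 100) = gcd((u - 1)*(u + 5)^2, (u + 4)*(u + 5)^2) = u^2 + 10*u + 25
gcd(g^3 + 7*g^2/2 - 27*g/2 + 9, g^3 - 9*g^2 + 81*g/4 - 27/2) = g - 3/2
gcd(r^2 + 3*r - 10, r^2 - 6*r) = 1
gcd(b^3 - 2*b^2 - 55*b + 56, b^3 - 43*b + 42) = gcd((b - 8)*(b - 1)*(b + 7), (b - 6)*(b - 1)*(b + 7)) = b^2 + 6*b - 7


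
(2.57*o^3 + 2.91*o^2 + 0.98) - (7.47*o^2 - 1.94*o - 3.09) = 2.57*o^3 - 4.56*o^2 + 1.94*o + 4.07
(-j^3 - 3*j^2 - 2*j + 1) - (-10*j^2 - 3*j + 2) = -j^3 + 7*j^2 + j - 1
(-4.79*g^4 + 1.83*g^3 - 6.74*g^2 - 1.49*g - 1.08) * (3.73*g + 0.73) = -17.8667*g^5 + 3.3292*g^4 - 23.8043*g^3 - 10.4779*g^2 - 5.1161*g - 0.7884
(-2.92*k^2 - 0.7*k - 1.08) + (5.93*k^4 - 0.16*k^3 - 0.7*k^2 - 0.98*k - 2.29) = 5.93*k^4 - 0.16*k^3 - 3.62*k^2 - 1.68*k - 3.37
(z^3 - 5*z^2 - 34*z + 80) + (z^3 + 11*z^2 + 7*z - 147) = 2*z^3 + 6*z^2 - 27*z - 67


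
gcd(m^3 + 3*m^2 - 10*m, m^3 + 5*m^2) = m^2 + 5*m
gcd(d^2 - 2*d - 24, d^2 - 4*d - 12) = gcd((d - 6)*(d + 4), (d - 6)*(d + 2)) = d - 6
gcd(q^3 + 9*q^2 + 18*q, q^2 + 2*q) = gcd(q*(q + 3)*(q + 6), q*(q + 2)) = q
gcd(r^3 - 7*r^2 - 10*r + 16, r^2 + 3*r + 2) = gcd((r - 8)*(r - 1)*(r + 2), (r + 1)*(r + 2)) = r + 2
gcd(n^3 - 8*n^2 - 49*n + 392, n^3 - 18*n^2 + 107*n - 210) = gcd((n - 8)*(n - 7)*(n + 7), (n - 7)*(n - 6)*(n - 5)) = n - 7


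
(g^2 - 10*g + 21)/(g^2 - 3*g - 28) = (g - 3)/(g + 4)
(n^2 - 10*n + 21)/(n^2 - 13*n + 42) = (n - 3)/(n - 6)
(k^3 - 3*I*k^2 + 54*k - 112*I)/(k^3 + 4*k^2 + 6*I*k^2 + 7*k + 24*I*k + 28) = (k^2 - 10*I*k - 16)/(k^2 + k*(4 - I) - 4*I)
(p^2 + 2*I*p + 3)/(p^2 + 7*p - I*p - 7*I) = (p + 3*I)/(p + 7)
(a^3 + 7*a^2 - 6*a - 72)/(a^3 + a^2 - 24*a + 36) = (a + 4)/(a - 2)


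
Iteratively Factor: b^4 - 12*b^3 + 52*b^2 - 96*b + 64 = (b - 2)*(b^3 - 10*b^2 + 32*b - 32) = (b - 4)*(b - 2)*(b^2 - 6*b + 8) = (b - 4)*(b - 2)^2*(b - 4)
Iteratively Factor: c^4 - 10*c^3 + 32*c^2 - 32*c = (c - 4)*(c^3 - 6*c^2 + 8*c) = (c - 4)^2*(c^2 - 2*c) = (c - 4)^2*(c - 2)*(c)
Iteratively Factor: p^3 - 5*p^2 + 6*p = (p)*(p^2 - 5*p + 6) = p*(p - 2)*(p - 3)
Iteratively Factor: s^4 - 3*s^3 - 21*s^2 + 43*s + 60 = (s + 1)*(s^3 - 4*s^2 - 17*s + 60) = (s - 5)*(s + 1)*(s^2 + s - 12) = (s - 5)*(s - 3)*(s + 1)*(s + 4)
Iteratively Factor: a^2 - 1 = (a - 1)*(a + 1)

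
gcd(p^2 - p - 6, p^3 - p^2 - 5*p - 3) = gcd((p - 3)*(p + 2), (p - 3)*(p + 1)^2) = p - 3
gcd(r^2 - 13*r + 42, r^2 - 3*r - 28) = r - 7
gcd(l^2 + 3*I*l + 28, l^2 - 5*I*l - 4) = l - 4*I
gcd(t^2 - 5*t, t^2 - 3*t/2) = t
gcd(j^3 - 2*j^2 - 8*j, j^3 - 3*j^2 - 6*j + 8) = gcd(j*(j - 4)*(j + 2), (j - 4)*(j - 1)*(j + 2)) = j^2 - 2*j - 8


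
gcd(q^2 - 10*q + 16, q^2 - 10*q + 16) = q^2 - 10*q + 16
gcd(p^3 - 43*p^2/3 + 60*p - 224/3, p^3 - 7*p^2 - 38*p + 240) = p - 8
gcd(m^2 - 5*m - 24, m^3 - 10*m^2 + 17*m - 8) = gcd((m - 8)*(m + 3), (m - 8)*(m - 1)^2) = m - 8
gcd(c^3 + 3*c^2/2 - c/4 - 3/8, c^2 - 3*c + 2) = 1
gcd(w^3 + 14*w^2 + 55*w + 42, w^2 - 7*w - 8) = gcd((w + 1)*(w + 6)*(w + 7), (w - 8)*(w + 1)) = w + 1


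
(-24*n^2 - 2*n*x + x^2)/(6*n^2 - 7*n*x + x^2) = (4*n + x)/(-n + x)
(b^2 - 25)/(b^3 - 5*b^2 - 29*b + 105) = (b - 5)/(b^2 - 10*b + 21)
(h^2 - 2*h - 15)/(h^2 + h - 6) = (h - 5)/(h - 2)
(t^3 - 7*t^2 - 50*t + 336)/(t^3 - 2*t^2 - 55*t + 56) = (t - 6)/(t - 1)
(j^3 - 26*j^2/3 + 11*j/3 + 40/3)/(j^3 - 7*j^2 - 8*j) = (j - 5/3)/j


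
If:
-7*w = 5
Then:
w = -5/7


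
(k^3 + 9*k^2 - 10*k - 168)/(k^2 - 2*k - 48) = (k^2 + 3*k - 28)/(k - 8)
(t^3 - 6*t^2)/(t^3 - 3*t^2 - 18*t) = t/(t + 3)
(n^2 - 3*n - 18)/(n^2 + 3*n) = (n - 6)/n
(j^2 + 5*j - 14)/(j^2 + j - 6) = (j + 7)/(j + 3)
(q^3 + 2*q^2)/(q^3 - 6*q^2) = (q + 2)/(q - 6)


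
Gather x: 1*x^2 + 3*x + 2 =x^2 + 3*x + 2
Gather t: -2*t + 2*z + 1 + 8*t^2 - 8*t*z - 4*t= 8*t^2 + t*(-8*z - 6) + 2*z + 1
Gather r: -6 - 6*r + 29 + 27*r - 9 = 21*r + 14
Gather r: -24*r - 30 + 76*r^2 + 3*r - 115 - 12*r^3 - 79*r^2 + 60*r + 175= -12*r^3 - 3*r^2 + 39*r + 30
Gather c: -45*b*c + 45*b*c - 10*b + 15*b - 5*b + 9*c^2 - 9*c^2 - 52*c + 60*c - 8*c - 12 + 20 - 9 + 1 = 0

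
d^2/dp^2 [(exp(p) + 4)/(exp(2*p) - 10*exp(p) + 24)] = (exp(4*p) + 26*exp(3*p) - 264*exp(2*p) + 256*exp(p) + 1536)*exp(p)/(exp(6*p) - 30*exp(5*p) + 372*exp(4*p) - 2440*exp(3*p) + 8928*exp(2*p) - 17280*exp(p) + 13824)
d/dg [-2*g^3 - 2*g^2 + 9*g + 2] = -6*g^2 - 4*g + 9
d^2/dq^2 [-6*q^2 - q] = -12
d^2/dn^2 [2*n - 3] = 0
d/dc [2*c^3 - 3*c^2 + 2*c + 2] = 6*c^2 - 6*c + 2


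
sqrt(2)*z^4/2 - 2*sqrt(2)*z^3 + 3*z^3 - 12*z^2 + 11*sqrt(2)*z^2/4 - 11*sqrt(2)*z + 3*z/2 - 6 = (z - 4)*(z + sqrt(2)/2)*(z + 3*sqrt(2)/2)*(sqrt(2)*z/2 + 1)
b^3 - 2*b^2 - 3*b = b*(b - 3)*(b + 1)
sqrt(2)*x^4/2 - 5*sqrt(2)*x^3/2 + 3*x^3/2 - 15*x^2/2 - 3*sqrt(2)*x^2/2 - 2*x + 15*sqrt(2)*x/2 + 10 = (x - 5)*(x - sqrt(2))*(x + 2*sqrt(2))*(sqrt(2)*x/2 + 1/2)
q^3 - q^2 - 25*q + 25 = (q - 5)*(q - 1)*(q + 5)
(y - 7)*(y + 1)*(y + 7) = y^3 + y^2 - 49*y - 49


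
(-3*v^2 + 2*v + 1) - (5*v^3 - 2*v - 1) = -5*v^3 - 3*v^2 + 4*v + 2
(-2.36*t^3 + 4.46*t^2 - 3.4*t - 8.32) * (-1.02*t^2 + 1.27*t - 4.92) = 2.4072*t^5 - 7.5464*t^4 + 20.7434*t^3 - 17.7748*t^2 + 6.1616*t + 40.9344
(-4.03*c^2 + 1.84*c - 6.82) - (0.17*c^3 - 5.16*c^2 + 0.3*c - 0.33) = -0.17*c^3 + 1.13*c^2 + 1.54*c - 6.49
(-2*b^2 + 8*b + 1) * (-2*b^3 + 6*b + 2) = 4*b^5 - 16*b^4 - 14*b^3 + 44*b^2 + 22*b + 2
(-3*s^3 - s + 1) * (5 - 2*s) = 6*s^4 - 15*s^3 + 2*s^2 - 7*s + 5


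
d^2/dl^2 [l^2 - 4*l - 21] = 2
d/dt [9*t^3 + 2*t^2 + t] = 27*t^2 + 4*t + 1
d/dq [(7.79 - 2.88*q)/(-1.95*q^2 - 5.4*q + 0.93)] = (-5.616*q^2 + 30.381*q + 39.3876)/(3.8025*q^4 + 21.06*q^3 + 25.533*q^2 - 10.044*q + 0.8649)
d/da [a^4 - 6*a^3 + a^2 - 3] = 2*a*(2*a^2 - 9*a + 1)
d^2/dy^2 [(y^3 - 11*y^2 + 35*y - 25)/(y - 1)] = 2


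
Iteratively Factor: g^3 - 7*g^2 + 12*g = (g - 4)*(g^2 - 3*g) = (g - 4)*(g - 3)*(g)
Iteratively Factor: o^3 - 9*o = (o)*(o^2 - 9) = o*(o + 3)*(o - 3)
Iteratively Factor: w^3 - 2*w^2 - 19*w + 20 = (w - 1)*(w^2 - w - 20) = (w - 1)*(w + 4)*(w - 5)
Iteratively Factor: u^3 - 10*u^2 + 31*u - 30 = (u - 5)*(u^2 - 5*u + 6) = (u - 5)*(u - 3)*(u - 2)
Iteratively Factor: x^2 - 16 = (x - 4)*(x + 4)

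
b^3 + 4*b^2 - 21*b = b*(b - 3)*(b + 7)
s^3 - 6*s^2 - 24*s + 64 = (s - 8)*(s - 2)*(s + 4)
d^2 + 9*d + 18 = (d + 3)*(d + 6)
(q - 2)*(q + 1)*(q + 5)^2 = q^4 + 9*q^3 + 13*q^2 - 45*q - 50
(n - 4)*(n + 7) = n^2 + 3*n - 28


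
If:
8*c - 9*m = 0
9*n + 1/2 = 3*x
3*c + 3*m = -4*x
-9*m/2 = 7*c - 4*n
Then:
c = -1/58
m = -4/261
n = -11/232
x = 17/696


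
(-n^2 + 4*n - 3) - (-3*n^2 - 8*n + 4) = 2*n^2 + 12*n - 7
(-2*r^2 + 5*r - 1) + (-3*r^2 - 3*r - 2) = -5*r^2 + 2*r - 3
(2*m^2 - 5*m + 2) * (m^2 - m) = 2*m^4 - 7*m^3 + 7*m^2 - 2*m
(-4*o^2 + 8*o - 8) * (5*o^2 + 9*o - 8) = -20*o^4 + 4*o^3 + 64*o^2 - 136*o + 64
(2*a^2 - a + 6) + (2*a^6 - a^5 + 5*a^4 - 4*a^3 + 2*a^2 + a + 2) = 2*a^6 - a^5 + 5*a^4 - 4*a^3 + 4*a^2 + 8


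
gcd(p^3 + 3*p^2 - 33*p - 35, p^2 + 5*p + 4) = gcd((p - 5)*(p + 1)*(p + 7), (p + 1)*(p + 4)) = p + 1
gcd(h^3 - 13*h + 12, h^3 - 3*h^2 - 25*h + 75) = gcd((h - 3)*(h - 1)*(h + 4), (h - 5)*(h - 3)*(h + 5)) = h - 3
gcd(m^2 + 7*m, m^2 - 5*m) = m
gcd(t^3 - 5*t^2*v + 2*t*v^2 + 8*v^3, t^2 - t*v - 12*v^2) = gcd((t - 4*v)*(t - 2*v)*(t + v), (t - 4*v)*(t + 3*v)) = t - 4*v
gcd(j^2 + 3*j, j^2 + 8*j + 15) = j + 3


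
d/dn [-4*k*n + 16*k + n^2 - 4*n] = -4*k + 2*n - 4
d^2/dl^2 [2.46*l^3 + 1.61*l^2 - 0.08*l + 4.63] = 14.76*l + 3.22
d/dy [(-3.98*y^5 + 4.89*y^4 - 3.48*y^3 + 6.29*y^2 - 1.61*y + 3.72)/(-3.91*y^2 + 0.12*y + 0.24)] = (46.6854*y^6 - 40.1502*y^5 + 10.5912*y^4 + 3.8592*y^3 - 8.0459*y^2 + 32.1096*y - 0.8328)/(15.2881*y^4 - 0.9384*y^3 - 1.8624*y^2 + 0.0576*y + 0.0576)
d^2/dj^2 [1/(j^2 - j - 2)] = 2*(j^2 - j - (2*j - 1)^2 - 2)/(-j^2 + j + 2)^3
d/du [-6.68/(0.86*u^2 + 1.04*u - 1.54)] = (11.4896*u + 6.9472)/(0.86*u^2 + 1.04*u - 1.54)^2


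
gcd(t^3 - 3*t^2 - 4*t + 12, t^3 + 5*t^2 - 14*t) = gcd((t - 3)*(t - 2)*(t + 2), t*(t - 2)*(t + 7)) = t - 2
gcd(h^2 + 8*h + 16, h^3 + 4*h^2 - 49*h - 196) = h + 4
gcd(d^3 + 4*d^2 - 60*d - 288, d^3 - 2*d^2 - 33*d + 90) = d + 6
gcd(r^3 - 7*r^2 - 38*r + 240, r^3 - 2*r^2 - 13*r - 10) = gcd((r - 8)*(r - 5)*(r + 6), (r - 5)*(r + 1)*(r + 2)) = r - 5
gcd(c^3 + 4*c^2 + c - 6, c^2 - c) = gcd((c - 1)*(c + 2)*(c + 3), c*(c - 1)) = c - 1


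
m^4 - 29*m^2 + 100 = (m - 5)*(m - 2)*(m + 2)*(m + 5)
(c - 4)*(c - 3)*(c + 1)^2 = c^4 - 5*c^3 - c^2 + 17*c + 12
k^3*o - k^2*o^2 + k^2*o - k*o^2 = k*(k - o)*(k*o + o)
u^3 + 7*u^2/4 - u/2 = u*(u - 1/4)*(u + 2)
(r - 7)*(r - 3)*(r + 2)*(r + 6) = r^4 - 2*r^3 - 47*r^2 + 48*r + 252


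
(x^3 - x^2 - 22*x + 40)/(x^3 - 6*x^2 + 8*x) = (x + 5)/x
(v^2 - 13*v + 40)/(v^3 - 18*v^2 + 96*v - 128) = (v - 5)/(v^2 - 10*v + 16)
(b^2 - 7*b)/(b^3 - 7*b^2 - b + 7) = b/(b^2 - 1)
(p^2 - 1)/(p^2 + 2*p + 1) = (p - 1)/(p + 1)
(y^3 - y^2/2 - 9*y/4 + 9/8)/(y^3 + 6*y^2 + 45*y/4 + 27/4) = (4*y^2 - 8*y + 3)/(2*(2*y^2 + 9*y + 9))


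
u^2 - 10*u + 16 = (u - 8)*(u - 2)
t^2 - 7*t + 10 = (t - 5)*(t - 2)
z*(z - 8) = z^2 - 8*z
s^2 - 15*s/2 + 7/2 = (s - 7)*(s - 1/2)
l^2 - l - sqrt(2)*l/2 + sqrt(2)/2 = (l - 1)*(l - sqrt(2)/2)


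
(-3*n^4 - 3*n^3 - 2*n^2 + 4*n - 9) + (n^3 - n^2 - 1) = -3*n^4 - 2*n^3 - 3*n^2 + 4*n - 10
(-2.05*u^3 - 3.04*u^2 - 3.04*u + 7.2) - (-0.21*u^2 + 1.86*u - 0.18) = -2.05*u^3 - 2.83*u^2 - 4.9*u + 7.38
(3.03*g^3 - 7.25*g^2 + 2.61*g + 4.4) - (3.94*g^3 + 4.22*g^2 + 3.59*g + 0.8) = -0.91*g^3 - 11.47*g^2 - 0.98*g + 3.6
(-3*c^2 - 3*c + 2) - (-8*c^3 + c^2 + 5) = 8*c^3 - 4*c^2 - 3*c - 3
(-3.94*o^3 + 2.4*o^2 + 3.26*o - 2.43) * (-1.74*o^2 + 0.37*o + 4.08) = 6.8556*o^5 - 5.6338*o^4 - 20.8596*o^3 + 15.2264*o^2 + 12.4017*o - 9.9144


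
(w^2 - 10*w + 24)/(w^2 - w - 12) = (w - 6)/(w + 3)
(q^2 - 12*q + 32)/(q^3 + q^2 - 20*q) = (q - 8)/(q*(q + 5))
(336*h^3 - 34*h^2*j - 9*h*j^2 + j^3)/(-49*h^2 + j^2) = (-48*h^2 - 2*h*j + j^2)/(7*h + j)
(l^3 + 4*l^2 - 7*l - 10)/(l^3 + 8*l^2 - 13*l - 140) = (l^2 - l - 2)/(l^2 + 3*l - 28)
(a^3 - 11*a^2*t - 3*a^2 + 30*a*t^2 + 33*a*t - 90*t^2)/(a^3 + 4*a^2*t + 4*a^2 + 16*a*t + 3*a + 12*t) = (a^3 - 11*a^2*t - 3*a^2 + 30*a*t^2 + 33*a*t - 90*t^2)/(a^3 + 4*a^2*t + 4*a^2 + 16*a*t + 3*a + 12*t)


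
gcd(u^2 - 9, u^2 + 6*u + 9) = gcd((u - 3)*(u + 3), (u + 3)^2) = u + 3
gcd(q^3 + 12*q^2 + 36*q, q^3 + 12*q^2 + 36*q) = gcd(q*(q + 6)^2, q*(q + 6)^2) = q^3 + 12*q^2 + 36*q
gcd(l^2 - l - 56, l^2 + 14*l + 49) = l + 7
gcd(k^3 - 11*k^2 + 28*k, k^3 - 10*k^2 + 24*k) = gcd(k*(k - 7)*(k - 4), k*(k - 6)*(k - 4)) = k^2 - 4*k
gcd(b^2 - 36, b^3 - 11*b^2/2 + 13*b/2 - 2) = 1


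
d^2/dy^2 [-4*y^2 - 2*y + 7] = -8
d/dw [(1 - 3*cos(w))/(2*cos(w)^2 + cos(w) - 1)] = (6*sin(w)^2 + 4*cos(w) - 8)*sin(w)/(cos(w) + cos(2*w))^2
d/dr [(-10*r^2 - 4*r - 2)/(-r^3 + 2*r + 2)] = 2*(2*(-5*r - 1)*(-r^3 + 2*r + 2) - (3*r^2 - 2)*(5*r^2 + 2*r + 1))/(-r^3 + 2*r + 2)^2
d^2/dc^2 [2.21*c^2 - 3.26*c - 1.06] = 4.42000000000000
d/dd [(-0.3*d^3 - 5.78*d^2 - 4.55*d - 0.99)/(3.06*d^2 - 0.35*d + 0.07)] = (-0.918*d^4 + 0.210000000000001*d^3 + 15.883*d^2 + 5.2496*d - 0.665)/(9.3636*d^4 - 2.142*d^3 + 0.5509*d^2 - 0.049*d + 0.0049)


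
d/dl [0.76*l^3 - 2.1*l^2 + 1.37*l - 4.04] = 2.28*l^2 - 4.2*l + 1.37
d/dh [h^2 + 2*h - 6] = 2*h + 2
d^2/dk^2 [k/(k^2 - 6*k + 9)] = 2*(k + 6)/(k^4 - 12*k^3 + 54*k^2 - 108*k + 81)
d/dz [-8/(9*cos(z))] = -8*sin(z)/(9*cos(z)^2)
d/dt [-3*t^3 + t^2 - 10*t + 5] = -9*t^2 + 2*t - 10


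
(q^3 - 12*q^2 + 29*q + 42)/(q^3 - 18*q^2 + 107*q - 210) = (q + 1)/(q - 5)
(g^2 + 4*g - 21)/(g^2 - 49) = (g - 3)/(g - 7)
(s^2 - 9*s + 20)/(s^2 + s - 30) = (s - 4)/(s + 6)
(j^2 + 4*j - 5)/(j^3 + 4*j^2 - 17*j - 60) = (j - 1)/(j^2 - j - 12)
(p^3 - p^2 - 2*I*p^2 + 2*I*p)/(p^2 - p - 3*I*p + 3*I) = p*(p - 2*I)/(p - 3*I)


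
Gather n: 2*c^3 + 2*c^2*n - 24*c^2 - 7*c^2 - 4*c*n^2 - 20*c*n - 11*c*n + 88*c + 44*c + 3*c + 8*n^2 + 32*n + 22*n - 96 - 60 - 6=2*c^3 - 31*c^2 + 135*c + n^2*(8 - 4*c) + n*(2*c^2 - 31*c + 54) - 162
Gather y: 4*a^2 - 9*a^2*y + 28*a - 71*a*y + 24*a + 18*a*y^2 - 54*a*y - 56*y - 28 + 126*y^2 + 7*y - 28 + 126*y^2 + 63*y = 4*a^2 + 52*a + y^2*(18*a + 252) + y*(-9*a^2 - 125*a + 14) - 56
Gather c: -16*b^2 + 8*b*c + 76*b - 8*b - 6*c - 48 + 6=-16*b^2 + 68*b + c*(8*b - 6) - 42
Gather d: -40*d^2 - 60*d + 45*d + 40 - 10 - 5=-40*d^2 - 15*d + 25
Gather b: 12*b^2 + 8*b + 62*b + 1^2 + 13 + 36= 12*b^2 + 70*b + 50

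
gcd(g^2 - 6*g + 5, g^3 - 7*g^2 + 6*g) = g - 1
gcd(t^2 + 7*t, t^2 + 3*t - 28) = t + 7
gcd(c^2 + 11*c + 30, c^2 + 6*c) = c + 6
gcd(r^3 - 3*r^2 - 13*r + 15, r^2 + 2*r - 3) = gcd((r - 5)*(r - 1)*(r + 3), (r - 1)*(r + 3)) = r^2 + 2*r - 3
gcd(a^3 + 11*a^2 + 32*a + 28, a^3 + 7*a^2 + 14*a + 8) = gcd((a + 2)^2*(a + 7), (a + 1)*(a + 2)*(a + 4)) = a + 2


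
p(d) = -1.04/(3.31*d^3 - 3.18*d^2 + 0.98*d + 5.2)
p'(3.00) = 0.02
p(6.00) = -0.00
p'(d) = -1.04*(-9.93*d^2 + 6.36*d - 0.98)/(3.31*d^3 - 3.18*d^2 + 0.98*d + 5.2)^2 = (10.3272*d^2 - 6.6144*d + 1.0192)/(3.31*d^3 - 3.18*d^2 + 0.98*d + 5.2)^2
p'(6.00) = 0.00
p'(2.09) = 0.06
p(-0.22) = -0.22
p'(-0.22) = 0.13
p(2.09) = -0.04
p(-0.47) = -0.28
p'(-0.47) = 0.47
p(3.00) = -0.02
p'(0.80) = 0.07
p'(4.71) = 0.00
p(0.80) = -0.18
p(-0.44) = -0.27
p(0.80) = -0.18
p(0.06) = -0.20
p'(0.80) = 0.07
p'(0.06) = 0.02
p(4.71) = -0.00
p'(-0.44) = 0.40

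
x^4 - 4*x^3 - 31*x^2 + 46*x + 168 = (x - 7)*(x - 3)*(x + 2)*(x + 4)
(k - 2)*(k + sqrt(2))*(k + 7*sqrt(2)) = k^3 - 2*k^2 + 8*sqrt(2)*k^2 - 16*sqrt(2)*k + 14*k - 28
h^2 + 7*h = h*(h + 7)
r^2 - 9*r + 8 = (r - 8)*(r - 1)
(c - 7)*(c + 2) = c^2 - 5*c - 14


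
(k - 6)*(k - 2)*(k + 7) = k^3 - k^2 - 44*k + 84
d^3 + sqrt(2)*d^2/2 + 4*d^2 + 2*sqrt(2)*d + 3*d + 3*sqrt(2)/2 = (d + 1)*(d + 3)*(d + sqrt(2)/2)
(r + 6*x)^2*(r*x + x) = r^3*x + 12*r^2*x^2 + r^2*x + 36*r*x^3 + 12*r*x^2 + 36*x^3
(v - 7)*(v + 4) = v^2 - 3*v - 28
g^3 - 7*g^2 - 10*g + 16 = (g - 8)*(g - 1)*(g + 2)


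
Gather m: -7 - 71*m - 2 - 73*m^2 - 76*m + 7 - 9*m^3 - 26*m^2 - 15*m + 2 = -9*m^3 - 99*m^2 - 162*m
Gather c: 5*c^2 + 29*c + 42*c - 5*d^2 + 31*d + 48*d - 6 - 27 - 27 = 5*c^2 + 71*c - 5*d^2 + 79*d - 60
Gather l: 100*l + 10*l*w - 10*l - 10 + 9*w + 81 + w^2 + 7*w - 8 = l*(10*w + 90) + w^2 + 16*w + 63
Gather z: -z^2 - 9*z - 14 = -z^2 - 9*z - 14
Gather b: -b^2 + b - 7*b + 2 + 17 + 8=-b^2 - 6*b + 27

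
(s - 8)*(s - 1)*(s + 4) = s^3 - 5*s^2 - 28*s + 32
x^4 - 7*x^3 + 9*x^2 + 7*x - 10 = (x - 5)*(x - 2)*(x - 1)*(x + 1)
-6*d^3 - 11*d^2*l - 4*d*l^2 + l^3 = (-6*d + l)*(d + l)^2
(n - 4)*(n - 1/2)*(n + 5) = n^3 + n^2/2 - 41*n/2 + 10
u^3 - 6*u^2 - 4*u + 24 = (u - 6)*(u - 2)*(u + 2)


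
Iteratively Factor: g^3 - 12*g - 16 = (g + 2)*(g^2 - 2*g - 8) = (g + 2)^2*(g - 4)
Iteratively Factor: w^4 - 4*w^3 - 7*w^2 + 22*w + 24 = (w - 4)*(w^3 - 7*w - 6) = (w - 4)*(w - 3)*(w^2 + 3*w + 2) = (w - 4)*(w - 3)*(w + 2)*(w + 1)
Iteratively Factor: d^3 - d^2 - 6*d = (d - 3)*(d^2 + 2*d) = (d - 3)*(d + 2)*(d)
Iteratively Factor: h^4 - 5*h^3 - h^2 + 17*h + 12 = (h + 1)*(h^3 - 6*h^2 + 5*h + 12) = (h - 3)*(h + 1)*(h^2 - 3*h - 4) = (h - 4)*(h - 3)*(h + 1)*(h + 1)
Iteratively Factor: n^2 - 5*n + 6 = (n - 2)*(n - 3)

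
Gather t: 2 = 2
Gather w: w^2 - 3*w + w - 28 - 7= w^2 - 2*w - 35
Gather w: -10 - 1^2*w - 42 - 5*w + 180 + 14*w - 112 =8*w + 16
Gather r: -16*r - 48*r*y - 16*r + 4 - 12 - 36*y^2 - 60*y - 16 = r*(-48*y - 32) - 36*y^2 - 60*y - 24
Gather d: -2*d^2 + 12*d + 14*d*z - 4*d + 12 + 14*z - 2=-2*d^2 + d*(14*z + 8) + 14*z + 10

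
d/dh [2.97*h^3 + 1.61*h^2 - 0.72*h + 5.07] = 8.91*h^2 + 3.22*h - 0.72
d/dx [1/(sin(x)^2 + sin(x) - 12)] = -(2*sin(x) + 1)*cos(x)/(sin(x)^2 + sin(x) - 12)^2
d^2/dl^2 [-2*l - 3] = 0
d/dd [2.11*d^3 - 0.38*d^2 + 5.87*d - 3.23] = 6.33*d^2 - 0.76*d + 5.87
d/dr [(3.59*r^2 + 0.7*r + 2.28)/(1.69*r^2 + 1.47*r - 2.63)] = (4.0943*r^2 - 26.5898*r - 5.1926)/(2.8561*r^4 + 4.9686*r^3 - 6.7285*r^2 - 7.7322*r + 6.9169)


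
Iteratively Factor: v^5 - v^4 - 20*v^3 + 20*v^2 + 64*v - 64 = (v + 2)*(v^4 - 3*v^3 - 14*v^2 + 48*v - 32) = (v - 2)*(v + 2)*(v^3 - v^2 - 16*v + 16) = (v - 2)*(v - 1)*(v + 2)*(v^2 - 16) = (v - 4)*(v - 2)*(v - 1)*(v + 2)*(v + 4)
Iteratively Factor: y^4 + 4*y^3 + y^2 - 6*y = (y - 1)*(y^3 + 5*y^2 + 6*y) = (y - 1)*(y + 2)*(y^2 + 3*y) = (y - 1)*(y + 2)*(y + 3)*(y)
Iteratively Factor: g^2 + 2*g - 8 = (g - 2)*(g + 4)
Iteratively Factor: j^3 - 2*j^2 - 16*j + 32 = (j - 2)*(j^2 - 16) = (j - 4)*(j - 2)*(j + 4)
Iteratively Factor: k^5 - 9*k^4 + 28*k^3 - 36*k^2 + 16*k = (k - 4)*(k^4 - 5*k^3 + 8*k^2 - 4*k) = k*(k - 4)*(k^3 - 5*k^2 + 8*k - 4) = k*(k - 4)*(k - 2)*(k^2 - 3*k + 2) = k*(k - 4)*(k - 2)^2*(k - 1)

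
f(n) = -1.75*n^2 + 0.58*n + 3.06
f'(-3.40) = 12.48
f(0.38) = 3.03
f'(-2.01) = 7.62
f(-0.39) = 2.57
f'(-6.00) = 21.58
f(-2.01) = -5.18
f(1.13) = 1.48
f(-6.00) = -63.42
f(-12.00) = -255.90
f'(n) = 0.58 - 3.5*n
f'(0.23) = -0.22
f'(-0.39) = 1.94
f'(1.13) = -3.38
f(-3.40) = -19.14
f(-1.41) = -1.24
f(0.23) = 3.10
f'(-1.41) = 5.52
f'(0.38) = -0.75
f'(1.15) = -3.44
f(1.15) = 1.41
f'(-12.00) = 42.58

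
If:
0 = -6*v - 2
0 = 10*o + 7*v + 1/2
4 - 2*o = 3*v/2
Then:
No Solution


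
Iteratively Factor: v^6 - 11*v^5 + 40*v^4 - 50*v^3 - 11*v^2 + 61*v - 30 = (v - 5)*(v^5 - 6*v^4 + 10*v^3 - 11*v + 6) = (v - 5)*(v - 3)*(v^4 - 3*v^3 + v^2 + 3*v - 2) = (v - 5)*(v - 3)*(v - 1)*(v^3 - 2*v^2 - v + 2) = (v - 5)*(v - 3)*(v - 1)*(v + 1)*(v^2 - 3*v + 2) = (v - 5)*(v - 3)*(v - 2)*(v - 1)*(v + 1)*(v - 1)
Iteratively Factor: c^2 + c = (c)*(c + 1)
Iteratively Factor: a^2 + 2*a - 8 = (a - 2)*(a + 4)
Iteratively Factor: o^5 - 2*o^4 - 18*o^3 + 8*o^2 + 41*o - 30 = (o + 2)*(o^4 - 4*o^3 - 10*o^2 + 28*o - 15) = (o - 5)*(o + 2)*(o^3 + o^2 - 5*o + 3) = (o - 5)*(o + 2)*(o + 3)*(o^2 - 2*o + 1) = (o - 5)*(o - 1)*(o + 2)*(o + 3)*(o - 1)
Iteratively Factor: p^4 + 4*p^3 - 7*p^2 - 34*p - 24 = (p + 2)*(p^3 + 2*p^2 - 11*p - 12) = (p + 2)*(p + 4)*(p^2 - 2*p - 3) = (p + 1)*(p + 2)*(p + 4)*(p - 3)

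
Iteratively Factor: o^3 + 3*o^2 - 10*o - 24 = (o - 3)*(o^2 + 6*o + 8) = (o - 3)*(o + 4)*(o + 2)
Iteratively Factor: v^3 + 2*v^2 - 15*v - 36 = (v + 3)*(v^2 - v - 12) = (v + 3)^2*(v - 4)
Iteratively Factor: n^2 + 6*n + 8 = (n + 2)*(n + 4)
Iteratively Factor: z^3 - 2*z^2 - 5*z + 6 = (z + 2)*(z^2 - 4*z + 3) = (z - 1)*(z + 2)*(z - 3)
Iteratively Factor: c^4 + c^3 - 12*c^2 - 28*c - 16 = (c - 4)*(c^3 + 5*c^2 + 8*c + 4) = (c - 4)*(c + 1)*(c^2 + 4*c + 4) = (c - 4)*(c + 1)*(c + 2)*(c + 2)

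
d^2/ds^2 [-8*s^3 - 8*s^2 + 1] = -48*s - 16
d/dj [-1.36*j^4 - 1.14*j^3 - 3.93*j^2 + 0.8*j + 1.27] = -5.44*j^3 - 3.42*j^2 - 7.86*j + 0.8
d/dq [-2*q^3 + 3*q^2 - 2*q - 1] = -6*q^2 + 6*q - 2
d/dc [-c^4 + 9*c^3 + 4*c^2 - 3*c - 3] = -4*c^3 + 27*c^2 + 8*c - 3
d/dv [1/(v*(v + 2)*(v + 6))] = (-v*(v + 2) - v*(v + 6) - (v + 2)*(v + 6))/(v^2*(v + 2)^2*(v + 6)^2)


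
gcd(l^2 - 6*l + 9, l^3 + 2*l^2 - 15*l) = l - 3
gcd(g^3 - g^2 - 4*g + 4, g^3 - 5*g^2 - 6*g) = 1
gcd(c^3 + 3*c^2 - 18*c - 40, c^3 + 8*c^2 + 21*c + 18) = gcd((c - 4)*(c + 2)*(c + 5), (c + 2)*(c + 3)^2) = c + 2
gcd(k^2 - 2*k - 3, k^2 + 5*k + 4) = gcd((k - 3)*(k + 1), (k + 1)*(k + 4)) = k + 1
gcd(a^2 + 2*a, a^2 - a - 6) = a + 2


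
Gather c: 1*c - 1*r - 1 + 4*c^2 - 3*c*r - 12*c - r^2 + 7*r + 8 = 4*c^2 + c*(-3*r - 11) - r^2 + 6*r + 7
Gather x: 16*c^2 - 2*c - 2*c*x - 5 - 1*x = 16*c^2 - 2*c + x*(-2*c - 1) - 5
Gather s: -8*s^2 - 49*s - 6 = -8*s^2 - 49*s - 6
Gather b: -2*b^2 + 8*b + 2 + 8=-2*b^2 + 8*b + 10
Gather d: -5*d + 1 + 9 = 10 - 5*d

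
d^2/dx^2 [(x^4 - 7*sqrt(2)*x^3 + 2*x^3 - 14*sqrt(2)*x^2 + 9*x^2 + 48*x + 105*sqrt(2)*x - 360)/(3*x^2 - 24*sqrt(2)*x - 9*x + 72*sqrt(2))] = 2*(x^3 - 24*sqrt(2)*x^2 + 384*x - 704*sqrt(2) + 200)/(3*(x^3 - 24*sqrt(2)*x^2 + 384*x - 1024*sqrt(2)))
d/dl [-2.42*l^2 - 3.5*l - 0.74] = -4.84*l - 3.5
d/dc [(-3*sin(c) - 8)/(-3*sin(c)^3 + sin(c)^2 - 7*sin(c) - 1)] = (-18*sin(c)^3 - 69*sin(c)^2 + 16*sin(c) - 53)*cos(c)/(3*sin(c)^3 - sin(c)^2 + 7*sin(c) + 1)^2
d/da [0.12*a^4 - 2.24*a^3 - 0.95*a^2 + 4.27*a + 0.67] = 0.48*a^3 - 6.72*a^2 - 1.9*a + 4.27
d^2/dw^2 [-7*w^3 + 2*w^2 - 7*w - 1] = 4 - 42*w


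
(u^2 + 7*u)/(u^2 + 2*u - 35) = u/(u - 5)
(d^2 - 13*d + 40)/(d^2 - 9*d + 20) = (d - 8)/(d - 4)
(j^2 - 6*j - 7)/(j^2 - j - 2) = (j - 7)/(j - 2)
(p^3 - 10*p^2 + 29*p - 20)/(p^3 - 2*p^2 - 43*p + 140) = (p - 1)/(p + 7)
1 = 1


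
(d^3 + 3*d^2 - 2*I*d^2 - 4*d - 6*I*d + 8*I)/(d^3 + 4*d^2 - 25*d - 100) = (d^2 - d*(1 + 2*I) + 2*I)/(d^2 - 25)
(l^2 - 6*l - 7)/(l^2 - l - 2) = (l - 7)/(l - 2)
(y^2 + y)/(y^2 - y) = (y + 1)/(y - 1)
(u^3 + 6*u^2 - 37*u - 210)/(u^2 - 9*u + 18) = (u^2 + 12*u + 35)/(u - 3)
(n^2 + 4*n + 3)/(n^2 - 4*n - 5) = (n + 3)/(n - 5)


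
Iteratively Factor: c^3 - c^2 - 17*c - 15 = (c + 1)*(c^2 - 2*c - 15) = (c + 1)*(c + 3)*(c - 5)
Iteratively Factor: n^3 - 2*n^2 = (n)*(n^2 - 2*n) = n*(n - 2)*(n)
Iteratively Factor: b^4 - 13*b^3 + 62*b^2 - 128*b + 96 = (b - 2)*(b^3 - 11*b^2 + 40*b - 48) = (b - 4)*(b - 2)*(b^2 - 7*b + 12) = (b - 4)*(b - 3)*(b - 2)*(b - 4)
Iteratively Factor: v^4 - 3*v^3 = (v - 3)*(v^3) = v*(v - 3)*(v^2) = v^2*(v - 3)*(v)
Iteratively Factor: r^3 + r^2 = (r)*(r^2 + r) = r^2*(r + 1)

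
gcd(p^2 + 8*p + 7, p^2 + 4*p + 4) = 1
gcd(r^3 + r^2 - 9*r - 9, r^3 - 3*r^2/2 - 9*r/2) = r - 3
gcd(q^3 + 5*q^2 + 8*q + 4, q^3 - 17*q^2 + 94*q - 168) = 1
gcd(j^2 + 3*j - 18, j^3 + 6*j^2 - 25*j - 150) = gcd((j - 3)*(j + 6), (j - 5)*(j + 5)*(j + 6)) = j + 6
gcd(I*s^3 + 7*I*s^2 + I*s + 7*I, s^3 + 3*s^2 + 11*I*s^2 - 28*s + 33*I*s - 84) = 1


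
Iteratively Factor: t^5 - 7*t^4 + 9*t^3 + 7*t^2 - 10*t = (t)*(t^4 - 7*t^3 + 9*t^2 + 7*t - 10) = t*(t - 1)*(t^3 - 6*t^2 + 3*t + 10) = t*(t - 5)*(t - 1)*(t^2 - t - 2) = t*(t - 5)*(t - 1)*(t + 1)*(t - 2)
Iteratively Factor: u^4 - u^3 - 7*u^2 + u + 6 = (u + 1)*(u^3 - 2*u^2 - 5*u + 6) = (u - 3)*(u + 1)*(u^2 + u - 2) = (u - 3)*(u - 1)*(u + 1)*(u + 2)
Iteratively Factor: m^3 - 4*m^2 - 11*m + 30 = (m - 2)*(m^2 - 2*m - 15) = (m - 5)*(m - 2)*(m + 3)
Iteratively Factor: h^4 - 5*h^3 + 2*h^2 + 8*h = (h)*(h^3 - 5*h^2 + 2*h + 8) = h*(h + 1)*(h^2 - 6*h + 8) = h*(h - 4)*(h + 1)*(h - 2)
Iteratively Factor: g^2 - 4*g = (g)*(g - 4)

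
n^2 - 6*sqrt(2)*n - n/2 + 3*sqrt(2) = (n - 1/2)*(n - 6*sqrt(2))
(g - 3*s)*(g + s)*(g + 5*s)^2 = g^4 + 8*g^3*s + 2*g^2*s^2 - 80*g*s^3 - 75*s^4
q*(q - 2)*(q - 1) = q^3 - 3*q^2 + 2*q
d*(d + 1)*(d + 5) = d^3 + 6*d^2 + 5*d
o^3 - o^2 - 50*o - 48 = (o - 8)*(o + 1)*(o + 6)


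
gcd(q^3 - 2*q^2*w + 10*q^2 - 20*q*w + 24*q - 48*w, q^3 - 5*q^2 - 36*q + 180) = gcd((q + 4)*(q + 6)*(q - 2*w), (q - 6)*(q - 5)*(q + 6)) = q + 6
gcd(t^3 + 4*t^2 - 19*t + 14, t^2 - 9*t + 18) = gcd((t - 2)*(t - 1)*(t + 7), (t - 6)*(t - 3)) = 1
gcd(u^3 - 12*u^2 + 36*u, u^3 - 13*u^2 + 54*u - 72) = u - 6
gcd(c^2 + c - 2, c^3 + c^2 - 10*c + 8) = c - 1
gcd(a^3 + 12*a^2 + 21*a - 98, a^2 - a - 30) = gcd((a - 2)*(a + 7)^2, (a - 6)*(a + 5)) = 1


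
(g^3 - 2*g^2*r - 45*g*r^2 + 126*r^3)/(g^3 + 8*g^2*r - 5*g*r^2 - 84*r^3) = (g - 6*r)/(g + 4*r)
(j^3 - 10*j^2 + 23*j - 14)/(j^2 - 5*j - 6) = (-j^3 + 10*j^2 - 23*j + 14)/(-j^2 + 5*j + 6)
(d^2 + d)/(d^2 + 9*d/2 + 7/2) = 2*d/(2*d + 7)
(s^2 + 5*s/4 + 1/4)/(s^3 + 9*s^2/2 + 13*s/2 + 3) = (4*s + 1)/(2*(2*s^2 + 7*s + 6))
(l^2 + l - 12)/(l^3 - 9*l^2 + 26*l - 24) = (l + 4)/(l^2 - 6*l + 8)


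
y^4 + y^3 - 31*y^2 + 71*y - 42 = (y - 3)*(y - 2)*(y - 1)*(y + 7)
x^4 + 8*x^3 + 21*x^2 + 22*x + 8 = (x + 1)^2*(x + 2)*(x + 4)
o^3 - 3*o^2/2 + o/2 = o*(o - 1)*(o - 1/2)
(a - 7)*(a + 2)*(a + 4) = a^3 - a^2 - 34*a - 56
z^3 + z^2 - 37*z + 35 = (z - 5)*(z - 1)*(z + 7)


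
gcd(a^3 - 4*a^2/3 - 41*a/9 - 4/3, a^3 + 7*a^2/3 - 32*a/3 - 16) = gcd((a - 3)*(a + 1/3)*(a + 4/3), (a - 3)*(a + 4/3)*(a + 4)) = a^2 - 5*a/3 - 4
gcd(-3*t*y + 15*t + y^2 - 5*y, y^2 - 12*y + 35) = y - 5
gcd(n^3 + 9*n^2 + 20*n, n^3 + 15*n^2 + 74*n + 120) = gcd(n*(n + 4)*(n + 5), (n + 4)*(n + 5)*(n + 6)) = n^2 + 9*n + 20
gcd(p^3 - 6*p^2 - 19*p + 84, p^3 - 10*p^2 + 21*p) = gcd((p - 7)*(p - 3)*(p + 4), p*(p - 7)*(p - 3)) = p^2 - 10*p + 21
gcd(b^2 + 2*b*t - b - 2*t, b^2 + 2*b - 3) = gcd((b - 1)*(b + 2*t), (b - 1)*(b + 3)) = b - 1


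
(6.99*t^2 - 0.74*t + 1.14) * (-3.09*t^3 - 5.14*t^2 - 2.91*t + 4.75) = -21.5991*t^5 - 33.642*t^4 - 20.0599*t^3 + 29.4963*t^2 - 6.8324*t + 5.415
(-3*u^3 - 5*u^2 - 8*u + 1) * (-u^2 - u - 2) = 3*u^5 + 8*u^4 + 19*u^3 + 17*u^2 + 15*u - 2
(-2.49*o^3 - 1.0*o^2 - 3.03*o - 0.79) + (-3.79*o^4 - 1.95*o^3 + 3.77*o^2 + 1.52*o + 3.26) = -3.79*o^4 - 4.44*o^3 + 2.77*o^2 - 1.51*o + 2.47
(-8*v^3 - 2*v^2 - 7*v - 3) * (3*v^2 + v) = -24*v^5 - 14*v^4 - 23*v^3 - 16*v^2 - 3*v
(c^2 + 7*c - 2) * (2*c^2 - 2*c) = 2*c^4 + 12*c^3 - 18*c^2 + 4*c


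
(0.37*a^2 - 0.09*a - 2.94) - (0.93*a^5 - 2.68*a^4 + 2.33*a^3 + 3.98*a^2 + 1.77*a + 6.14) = -0.93*a^5 + 2.68*a^4 - 2.33*a^3 - 3.61*a^2 - 1.86*a - 9.08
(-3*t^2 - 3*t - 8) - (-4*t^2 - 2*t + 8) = t^2 - t - 16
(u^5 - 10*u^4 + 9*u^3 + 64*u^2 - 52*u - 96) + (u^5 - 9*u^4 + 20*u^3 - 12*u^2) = 2*u^5 - 19*u^4 + 29*u^3 + 52*u^2 - 52*u - 96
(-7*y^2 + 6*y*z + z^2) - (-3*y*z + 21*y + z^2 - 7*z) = -7*y^2 + 9*y*z - 21*y + 7*z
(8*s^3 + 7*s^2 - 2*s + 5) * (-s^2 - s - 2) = -8*s^5 - 15*s^4 - 21*s^3 - 17*s^2 - s - 10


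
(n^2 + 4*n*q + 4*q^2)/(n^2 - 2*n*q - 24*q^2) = (-n^2 - 4*n*q - 4*q^2)/(-n^2 + 2*n*q + 24*q^2)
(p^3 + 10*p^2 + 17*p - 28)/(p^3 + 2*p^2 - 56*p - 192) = (p^2 + 6*p - 7)/(p^2 - 2*p - 48)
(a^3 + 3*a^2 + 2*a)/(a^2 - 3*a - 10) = a*(a + 1)/(a - 5)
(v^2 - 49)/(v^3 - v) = (v^2 - 49)/(v^3 - v)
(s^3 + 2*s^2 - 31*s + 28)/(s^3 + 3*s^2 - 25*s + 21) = (s - 4)/(s - 3)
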